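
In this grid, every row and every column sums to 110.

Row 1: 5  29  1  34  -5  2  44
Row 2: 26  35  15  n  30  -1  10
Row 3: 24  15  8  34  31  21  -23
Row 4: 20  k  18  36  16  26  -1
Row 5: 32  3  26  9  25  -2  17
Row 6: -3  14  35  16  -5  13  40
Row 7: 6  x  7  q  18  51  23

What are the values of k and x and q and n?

k = -5, x = 19, q = -14, n = -5

Row 4 has 20 + 18 + 36 + 16 + 26 − 1 = 115; the blank must be 110 − 115 = -5.
Column 2 has 29 + 35 + 15 − 5 + 3 + 14 = 91; the blank must be 110 − 91 = 19.
Row 7 has 6 + 19 + 7 + 18 + 51 + 23 = 124; the blank must be 110 − 124 = -14.
Row 2 has 26 + 35 + 15 + 30 − 1 + 10 = 115; the blank must be 110 − 115 = -5.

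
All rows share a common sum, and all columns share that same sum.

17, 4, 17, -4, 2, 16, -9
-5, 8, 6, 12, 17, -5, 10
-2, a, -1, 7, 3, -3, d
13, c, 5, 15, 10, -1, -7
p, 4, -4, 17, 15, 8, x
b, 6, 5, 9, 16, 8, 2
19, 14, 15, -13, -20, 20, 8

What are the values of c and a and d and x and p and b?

c = 8, a = -1, d = 40, x = -1, p = 4, b = -3

Rows 1 and 2 both sum to 43, so that's the common total.
Row 4 has 13 + 5 + 15 + 10 − 1 − 7 = 35; the blank must be 43 − 35 = 8.
Column 2 has 4 + 8 + 8 + 4 + 6 + 14 = 44; the blank must be 43 − 44 = -1.
Row 3 has -2 − 1 − 1 + 7 + 3 − 3 = 3; the blank must be 43 − 3 = 40.
Column 7 has -9 + 10 + 40 − 7 + 2 + 8 = 44; the blank must be 43 − 44 = -1.
Row 5 has 4 − 4 + 17 + 15 + 8 − 1 = 39; the blank must be 43 − 39 = 4.
Row 6 has 6 + 5 + 9 + 16 + 8 + 2 = 46; the blank must be 43 − 46 = -3.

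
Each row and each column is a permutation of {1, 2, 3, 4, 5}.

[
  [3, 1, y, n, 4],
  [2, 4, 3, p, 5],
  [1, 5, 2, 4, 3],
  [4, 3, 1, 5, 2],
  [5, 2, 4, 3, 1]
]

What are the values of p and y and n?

p = 1, y = 5, n = 2

For row 1, column 3: column 3 already has {1, 2, 3, 4}; that leaves 5.
At (row 1, col 4): row 1 already has {1, 3, 4, 5}, so the value is 2.
At (row 2, col 4): row 2 already has {2, 3, 4, 5}, so the value is 1.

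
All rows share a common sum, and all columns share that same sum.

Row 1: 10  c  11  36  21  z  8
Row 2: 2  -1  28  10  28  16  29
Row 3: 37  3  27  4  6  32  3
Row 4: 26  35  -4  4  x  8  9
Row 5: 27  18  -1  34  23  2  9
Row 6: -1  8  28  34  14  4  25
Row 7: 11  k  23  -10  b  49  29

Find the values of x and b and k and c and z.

x = 34, b = -14, k = 24, c = 25, z = 1

Rows 2 and 3 both sum to 112, so that's the common total.
Row 4: 26 + 35 − 4 + 4 + 8 + 9 = 78, so its missing entry is 112 − 78 = 34.
Column 5: 21 + 28 + 6 + 34 + 23 + 14 = 126, so its missing entry is 112 − 126 = -14.
Row 7: 11 + 23 − 10 − 14 + 49 + 29 = 88, so its missing entry is 112 − 88 = 24.
Column 2: -1 + 3 + 35 + 18 + 8 + 24 = 87, so its missing entry is 112 − 87 = 25.
Row 1: 10 + 25 + 11 + 36 + 21 + 8 = 111, so its missing entry is 112 − 111 = 1.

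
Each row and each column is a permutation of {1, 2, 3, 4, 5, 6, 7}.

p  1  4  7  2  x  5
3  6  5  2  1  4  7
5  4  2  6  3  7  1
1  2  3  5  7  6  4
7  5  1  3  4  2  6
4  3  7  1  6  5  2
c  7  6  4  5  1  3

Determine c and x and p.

For row 7, column 1: row 7 already has {1, 3, 4, 5, 6, 7}; that leaves 2.
Cell (1,6): column 6 already has {1, 2, 4, 5, 6, 7} → 3.
Cell (1,1): row 1 already has {1, 2, 3, 4, 5, 7} → 6.

c = 2, x = 3, p = 6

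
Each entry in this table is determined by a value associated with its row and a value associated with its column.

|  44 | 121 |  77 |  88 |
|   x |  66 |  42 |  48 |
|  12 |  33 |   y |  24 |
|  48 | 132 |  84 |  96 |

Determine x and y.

Each row is a constant multiple of every other row — this is a multiplication table with the headers hidden.
Row 2 is 48/88 = 6/11 times row 1, so its entry in column 1 is 44 × 6/11 = 24.
Row 3 is 24/88 = 3/11 times row 1, so its entry in column 3 is 77 × 3/11 = 21.

x = 24, y = 21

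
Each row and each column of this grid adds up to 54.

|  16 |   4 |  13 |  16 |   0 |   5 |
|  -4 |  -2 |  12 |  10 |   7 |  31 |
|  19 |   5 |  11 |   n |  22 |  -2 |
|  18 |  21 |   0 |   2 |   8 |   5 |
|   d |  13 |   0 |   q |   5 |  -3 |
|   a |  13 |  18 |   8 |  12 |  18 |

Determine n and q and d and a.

Row 3 has 19 + 5 + 11 + 22 − 2 = 55; the blank must be 54 − 55 = -1.
Row 6 has 13 + 18 + 8 + 12 + 18 = 69; the blank must be 54 − 69 = -15.
Column 1 has 16 − 4 + 19 + 18 − 15 = 34; the blank must be 54 − 34 = 20.
Row 5 has 20 + 13 + 0 + 5 − 3 = 35; the blank must be 54 − 35 = 19.

n = -1, q = 19, d = 20, a = -15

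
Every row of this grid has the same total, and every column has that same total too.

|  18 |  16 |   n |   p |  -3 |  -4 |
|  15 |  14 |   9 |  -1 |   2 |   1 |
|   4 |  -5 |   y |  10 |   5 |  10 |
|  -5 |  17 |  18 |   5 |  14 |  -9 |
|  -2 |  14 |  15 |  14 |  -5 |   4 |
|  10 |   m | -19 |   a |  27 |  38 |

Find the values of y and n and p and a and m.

y = 16, n = 1, p = 12, a = 0, m = -16

Rows 2 and 4 both sum to 40, so that's the common total.
The known cells in column 2 total 56, leaving 40 − 56 = -16 for the blank.
The known cells in row 3 total 24, leaving 40 − 24 = 16 for the blank.
The known cells in column 3 total 39, leaving 40 − 39 = 1 for the blank.
The known cells in row 1 total 28, leaving 40 − 28 = 12 for the blank.
The known cells in row 6 total 40, leaving 40 − 40 = 0 for the blank.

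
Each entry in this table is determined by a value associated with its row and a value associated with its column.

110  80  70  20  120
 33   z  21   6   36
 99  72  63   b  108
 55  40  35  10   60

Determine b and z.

b = 18, z = 24

Each row is a constant multiple of every other row — this is a multiplication table with the headers hidden.
Row 3 is 99/110 = 9/10 times row 1, so its entry in column 4 is 20 × 9/10 = 18.
Row 2 is 33/110 = 3/10 times row 1, so its entry in column 2 is 80 × 3/10 = 24.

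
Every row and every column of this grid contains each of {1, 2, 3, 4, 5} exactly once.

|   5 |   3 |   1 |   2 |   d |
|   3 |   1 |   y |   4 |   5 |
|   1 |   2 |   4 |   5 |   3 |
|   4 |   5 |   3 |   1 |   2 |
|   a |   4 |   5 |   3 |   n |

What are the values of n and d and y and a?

n = 1, d = 4, y = 2, a = 2

Cell (5,1): column 1 already has {1, 3, 4, 5} → 2.
For row 5, column 5: row 5 already has {2, 3, 4, 5}; that leaves 1.
Cell (2,3): row 2 already has {1, 3, 4, 5} → 2.
At (row 1, col 5): row 1 already has {1, 2, 3, 5}, so the value is 4.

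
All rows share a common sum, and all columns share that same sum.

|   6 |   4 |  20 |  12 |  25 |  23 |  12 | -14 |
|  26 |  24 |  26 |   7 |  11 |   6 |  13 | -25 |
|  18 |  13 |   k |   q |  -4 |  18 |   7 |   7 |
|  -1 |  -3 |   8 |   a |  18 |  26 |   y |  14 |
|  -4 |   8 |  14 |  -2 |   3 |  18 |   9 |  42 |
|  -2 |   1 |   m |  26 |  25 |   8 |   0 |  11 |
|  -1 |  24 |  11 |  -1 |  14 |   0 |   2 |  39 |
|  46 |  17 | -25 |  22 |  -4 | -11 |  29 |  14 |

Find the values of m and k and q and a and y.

Rows 1 and 2 both sum to 88, so that's the common total.
The known cells in column 7 total 72, leaving 88 − 72 = 16 for the blank.
The known cells in row 4 total 78, leaving 88 − 78 = 10 for the blank.
The known cells in column 4 total 74, leaving 88 − 74 = 14 for the blank.
The known cells in row 3 total 73, leaving 88 − 73 = 15 for the blank.
The known cells in row 6 total 69, leaving 88 − 69 = 19 for the blank.

m = 19, k = 15, q = 14, a = 10, y = 16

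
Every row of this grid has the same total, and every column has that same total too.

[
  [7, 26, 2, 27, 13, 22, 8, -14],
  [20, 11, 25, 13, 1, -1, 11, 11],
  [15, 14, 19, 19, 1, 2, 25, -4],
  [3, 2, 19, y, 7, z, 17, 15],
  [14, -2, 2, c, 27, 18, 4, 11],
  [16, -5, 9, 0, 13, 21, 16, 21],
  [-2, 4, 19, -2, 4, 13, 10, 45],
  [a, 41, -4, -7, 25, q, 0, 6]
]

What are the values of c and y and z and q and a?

c = 17, y = 24, z = 4, q = 12, a = 18

Rows 1 and 2 both sum to 91, so that's the common total.
The known cells in row 5 total 74, leaving 91 − 74 = 17 for the blank.
The known cells in column 1 total 73, leaving 91 − 73 = 18 for the blank.
The known cells in column 4 total 67, leaving 91 − 67 = 24 for the blank.
The known cells in row 8 total 79, leaving 91 − 79 = 12 for the blank.
The known cells in row 4 total 87, leaving 91 − 87 = 4 for the blank.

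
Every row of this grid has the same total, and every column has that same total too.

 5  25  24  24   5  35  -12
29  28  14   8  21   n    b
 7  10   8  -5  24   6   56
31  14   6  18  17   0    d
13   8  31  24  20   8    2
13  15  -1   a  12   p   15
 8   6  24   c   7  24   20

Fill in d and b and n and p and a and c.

Rows 1 and 3 both sum to 106, so that's the common total.
The known cells in row 4 total 86, leaving 106 − 86 = 20 for the blank.
The known cells in column 7 total 101, leaving 106 − 101 = 5 for the blank.
The known cells in row 2 total 105, leaving 106 − 105 = 1 for the blank.
The known cells in column 6 total 74, leaving 106 − 74 = 32 for the blank.
The known cells in row 6 total 86, leaving 106 − 86 = 20 for the blank.
The known cells in row 7 total 89, leaving 106 − 89 = 17 for the blank.

d = 20, b = 5, n = 1, p = 32, a = 20, c = 17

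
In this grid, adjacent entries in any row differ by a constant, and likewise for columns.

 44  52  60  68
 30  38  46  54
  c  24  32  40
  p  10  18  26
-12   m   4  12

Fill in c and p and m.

c = 16, p = 2, m = -4

Along each row the entries change by 8 per step; down each column they change by -14.
Row 3: from 24 at column 2, stepping by 8 to column 1 gives 16.
Row 4: from 10 at column 2, stepping by 8 to column 1 gives 2.
Row 5: from -12 at column 1, stepping by 8 to column 2 gives -4.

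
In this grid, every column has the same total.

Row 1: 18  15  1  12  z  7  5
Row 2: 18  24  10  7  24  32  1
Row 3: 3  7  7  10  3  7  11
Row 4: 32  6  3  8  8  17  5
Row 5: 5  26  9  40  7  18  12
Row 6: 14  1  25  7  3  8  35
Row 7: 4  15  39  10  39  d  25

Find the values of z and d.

The complete columns each total 94.
Column 5 is missing 94 − 84 = 10 (since 24 + 3 + 8 + 7 + 3 + 39 = 84).
Column 6 is missing 94 − 89 = 5 (since 7 + 32 + 7 + 17 + 18 + 8 = 89).

z = 10, d = 5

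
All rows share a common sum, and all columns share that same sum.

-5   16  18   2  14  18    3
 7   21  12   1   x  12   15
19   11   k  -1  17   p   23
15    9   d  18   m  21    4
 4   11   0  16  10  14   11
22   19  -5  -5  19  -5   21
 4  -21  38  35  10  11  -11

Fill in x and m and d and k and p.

Rows 1 and 5 both sum to 66, so that's the common total.
Row 2: 7 + 21 + 12 + 1 + 12 + 15 = 68, so its missing entry is 66 − 68 = -2.
Column 5: 14 − 2 + 17 + 10 + 19 + 10 = 68, so its missing entry is 66 − 68 = -2.
Row 4: 15 + 9 + 18 − 2 + 21 + 4 = 65, so its missing entry is 66 − 65 = 1.
Column 3: 18 + 12 + 1 + 0 − 5 + 38 = 64, so its missing entry is 66 − 64 = 2.
Row 3: 19 + 11 + 2 − 1 + 17 + 23 = 71, so its missing entry is 66 − 71 = -5.

x = -2, m = -2, d = 1, k = 2, p = -5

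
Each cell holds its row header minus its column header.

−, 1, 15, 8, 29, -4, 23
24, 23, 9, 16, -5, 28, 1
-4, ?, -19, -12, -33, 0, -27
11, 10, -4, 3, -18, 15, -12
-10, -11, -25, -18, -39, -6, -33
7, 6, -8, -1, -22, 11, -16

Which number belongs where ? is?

-5

-4 − 1 = -5.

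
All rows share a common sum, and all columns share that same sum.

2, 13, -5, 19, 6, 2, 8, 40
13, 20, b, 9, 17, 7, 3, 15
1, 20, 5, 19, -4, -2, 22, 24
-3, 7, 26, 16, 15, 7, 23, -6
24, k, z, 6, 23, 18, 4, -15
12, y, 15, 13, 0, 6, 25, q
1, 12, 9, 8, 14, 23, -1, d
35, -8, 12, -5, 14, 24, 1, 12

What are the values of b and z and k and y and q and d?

Rows 1 and 3 both sum to 85, so that's the common total.
Row 2: 13 + 20 + 9 + 17 + 7 + 3 + 15 = 84, so its missing entry is 85 − 84 = 1.
Column 3: -5 + 1 + 5 + 26 + 15 + 9 + 12 = 63, so its missing entry is 85 − 63 = 22.
Row 7: 1 + 12 + 9 + 8 + 14 + 23 − 1 = 66, so its missing entry is 85 − 66 = 19.
Column 8: 40 + 15 + 24 − 6 − 15 + 19 + 12 = 89, so its missing entry is 85 − 89 = -4.
Row 6: 12 + 15 + 13 + 0 + 6 + 25 − 4 = 67, so its missing entry is 85 − 67 = 18.
Row 5: 24 + 22 + 6 + 23 + 18 + 4 − 15 = 82, so its missing entry is 85 − 82 = 3.

b = 1, z = 22, k = 3, y = 18, q = -4, d = 19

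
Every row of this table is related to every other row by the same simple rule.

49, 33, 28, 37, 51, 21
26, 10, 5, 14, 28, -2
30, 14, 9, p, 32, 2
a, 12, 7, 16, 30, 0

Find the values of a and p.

The difference between any two rows is the same in every column — this is an addition table with the headers hidden.
Row 4 minus row 1 is 30 − 51 = -21, so its entry in column 1 is 49 + (-21) = 28.
Row 3 minus row 1 is 32 − 51 = -19, so its entry in column 4 is 37 + (-19) = 18.

a = 28, p = 18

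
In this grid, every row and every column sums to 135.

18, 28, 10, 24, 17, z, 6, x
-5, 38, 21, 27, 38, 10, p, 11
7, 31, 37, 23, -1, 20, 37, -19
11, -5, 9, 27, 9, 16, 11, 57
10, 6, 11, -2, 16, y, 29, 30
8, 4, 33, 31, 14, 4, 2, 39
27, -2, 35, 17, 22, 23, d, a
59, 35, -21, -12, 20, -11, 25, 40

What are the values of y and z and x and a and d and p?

y = 35, z = 38, x = -6, a = -17, d = 30, p = -5

Row 5 has 10 + 6 + 11 − 2 + 16 + 29 + 30 = 100; the blank must be 135 − 100 = 35.
Column 6 has 10 + 20 + 16 + 35 + 4 + 23 − 11 = 97; the blank must be 135 − 97 = 38.
Row 1 has 18 + 28 + 10 + 24 + 17 + 38 + 6 = 141; the blank must be 135 − 141 = -6.
Column 8 has -6 + 11 − 19 + 57 + 30 + 39 + 40 = 152; the blank must be 135 − 152 = -17.
Row 7 has 27 − 2 + 35 + 17 + 22 + 23 − 17 = 105; the blank must be 135 − 105 = 30.
Row 2 has -5 + 38 + 21 + 27 + 38 + 10 + 11 = 140; the blank must be 135 − 140 = -5.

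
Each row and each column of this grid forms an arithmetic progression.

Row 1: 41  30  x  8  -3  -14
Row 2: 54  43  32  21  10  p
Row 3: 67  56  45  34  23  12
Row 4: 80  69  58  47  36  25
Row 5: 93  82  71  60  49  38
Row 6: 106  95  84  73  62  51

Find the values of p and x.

p = -1, x = 19

Along each row the entries change by -11 per step; down each column they change by 13.
Row 2: from 54 at column 1, stepping by -11 to column 6 gives -1.
Row 1: from 41 at column 1, stepping by -11 to column 3 gives 19.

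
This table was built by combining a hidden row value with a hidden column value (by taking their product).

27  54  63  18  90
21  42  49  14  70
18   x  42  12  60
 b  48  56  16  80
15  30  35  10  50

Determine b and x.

Each row is a constant multiple of every other row — this is a multiplication table with the headers hidden.
Row 4 is 56/63 = 8/9 times row 1, so its entry in column 1 is 27 × 8/9 = 24.
Row 3 is 42/63 = 2/3 times row 1, so its entry in column 2 is 54 × 2/3 = 36.

b = 24, x = 36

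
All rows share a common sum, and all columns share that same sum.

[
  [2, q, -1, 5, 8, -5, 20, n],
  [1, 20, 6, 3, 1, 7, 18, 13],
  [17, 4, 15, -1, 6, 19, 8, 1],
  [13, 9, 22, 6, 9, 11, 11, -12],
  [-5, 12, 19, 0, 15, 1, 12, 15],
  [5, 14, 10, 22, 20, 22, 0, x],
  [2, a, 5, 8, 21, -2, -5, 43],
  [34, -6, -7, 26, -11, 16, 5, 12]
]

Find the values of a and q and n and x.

a = -3, q = 19, n = 21, x = -24

Rows 2 and 3 both sum to 69, so that's the common total.
The known cells in row 7 total 72, leaving 69 − 72 = -3 for the blank.
The known cells in column 2 total 50, leaving 69 − 50 = 19 for the blank.
The known cells in row 1 total 48, leaving 69 − 48 = 21 for the blank.
The known cells in row 6 total 93, leaving 69 − 93 = -24 for the blank.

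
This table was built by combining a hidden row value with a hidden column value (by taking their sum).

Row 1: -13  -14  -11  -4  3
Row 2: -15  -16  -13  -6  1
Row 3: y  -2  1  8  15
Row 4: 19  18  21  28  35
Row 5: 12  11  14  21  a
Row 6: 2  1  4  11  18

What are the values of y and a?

The difference between any two rows is the same in every column — this is an addition table with the headers hidden.
Row 3 minus row 1 is 1 − (-11) = 12, so its entry in column 1 is -13 + 12 = -1.
Row 5 minus row 1 is 14 − (-11) = 25, so its entry in column 5 is 3 + 25 = 28.

y = -1, a = 28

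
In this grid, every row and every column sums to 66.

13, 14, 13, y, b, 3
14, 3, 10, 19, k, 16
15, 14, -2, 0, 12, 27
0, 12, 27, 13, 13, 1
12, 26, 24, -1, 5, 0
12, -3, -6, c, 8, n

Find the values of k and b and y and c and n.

The known cells in column 6 total 47, leaving 66 − 47 = 19 for the blank.
The known cells in row 2 total 62, leaving 66 − 62 = 4 for the blank.
The known cells in column 5 total 42, leaving 66 − 42 = 24 for the blank.
The known cells in row 1 total 67, leaving 66 − 67 = -1 for the blank.
The known cells in row 6 total 30, leaving 66 − 30 = 36 for the blank.

k = 4, b = 24, y = -1, c = 36, n = 19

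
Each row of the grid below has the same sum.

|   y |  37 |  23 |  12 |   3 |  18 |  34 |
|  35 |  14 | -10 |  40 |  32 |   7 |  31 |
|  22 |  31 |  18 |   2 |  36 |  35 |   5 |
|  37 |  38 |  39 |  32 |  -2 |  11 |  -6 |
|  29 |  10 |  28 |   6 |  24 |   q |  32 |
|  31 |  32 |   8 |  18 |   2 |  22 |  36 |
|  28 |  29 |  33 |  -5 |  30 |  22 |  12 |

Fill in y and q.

The complete rows each total 149.
Row 1 is missing 149 − 127 = 22 (since 37 + 23 + 12 + 3 + 18 + 34 = 127).
Row 5 is missing 149 − 129 = 20 (since 29 + 10 + 28 + 6 + 24 + 32 = 129).

y = 22, q = 20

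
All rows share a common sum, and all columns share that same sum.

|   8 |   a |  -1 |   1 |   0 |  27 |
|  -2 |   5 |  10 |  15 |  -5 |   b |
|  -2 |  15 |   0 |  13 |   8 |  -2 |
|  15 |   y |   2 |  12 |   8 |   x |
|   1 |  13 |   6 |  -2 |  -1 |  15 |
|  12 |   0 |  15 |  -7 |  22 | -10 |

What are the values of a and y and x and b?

Rows 3 and 5 both sum to 32, so that's the common total.
The known cells in row 1 total 35, leaving 32 − 35 = -3 for the blank.
The known cells in column 2 total 30, leaving 32 − 30 = 2 for the blank.
The known cells in row 4 total 39, leaving 32 − 39 = -7 for the blank.
The known cells in row 2 total 23, leaving 32 − 23 = 9 for the blank.

a = -3, y = 2, x = -7, b = 9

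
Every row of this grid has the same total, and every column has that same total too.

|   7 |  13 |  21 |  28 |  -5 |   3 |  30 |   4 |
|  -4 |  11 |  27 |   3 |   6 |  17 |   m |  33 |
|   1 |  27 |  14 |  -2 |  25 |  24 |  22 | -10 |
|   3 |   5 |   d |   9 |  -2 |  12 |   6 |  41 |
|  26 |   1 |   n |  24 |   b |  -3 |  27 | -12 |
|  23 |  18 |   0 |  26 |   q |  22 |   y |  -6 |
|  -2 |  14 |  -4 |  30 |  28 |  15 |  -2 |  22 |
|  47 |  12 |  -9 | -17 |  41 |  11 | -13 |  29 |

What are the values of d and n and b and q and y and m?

Rows 1 and 3 both sum to 101, so that's the common total.
Row 2: -4 + 11 + 27 + 3 + 6 + 17 + 33 = 93, so its missing entry is 101 − 93 = 8.
Column 7: 30 + 8 + 22 + 6 + 27 − 2 − 13 = 78, so its missing entry is 101 − 78 = 23.
Row 6: 23 + 18 + 0 + 26 + 22 + 23 − 6 = 106, so its missing entry is 101 − 106 = -5.
Column 5: -5 + 6 + 25 − 2 − 5 + 28 + 41 = 88, so its missing entry is 101 − 88 = 13.
Row 5: 26 + 1 + 24 + 13 − 3 + 27 − 12 = 76, so its missing entry is 101 − 76 = 25.
Row 4: 3 + 5 + 9 − 2 + 12 + 6 + 41 = 74, so its missing entry is 101 − 74 = 27.

d = 27, n = 25, b = 13, q = -5, y = 23, m = 8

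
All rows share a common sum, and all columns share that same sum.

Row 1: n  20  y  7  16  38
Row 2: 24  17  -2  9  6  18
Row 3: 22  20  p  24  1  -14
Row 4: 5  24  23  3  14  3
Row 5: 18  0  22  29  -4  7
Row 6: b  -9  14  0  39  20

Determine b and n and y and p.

Rows 2 and 4 both sum to 72, so that's the common total.
Row 3 has 22 + 20 + 24 + 1 − 14 = 53; the blank must be 72 − 53 = 19.
Column 3 has -2 + 19 + 23 + 22 + 14 = 76; the blank must be 72 − 76 = -4.
Row 6 has -9 + 14 + 0 + 39 + 20 = 64; the blank must be 72 − 64 = 8.
Row 1 has 20 − 4 + 7 + 16 + 38 = 77; the blank must be 72 − 77 = -5.

b = 8, n = -5, y = -4, p = 19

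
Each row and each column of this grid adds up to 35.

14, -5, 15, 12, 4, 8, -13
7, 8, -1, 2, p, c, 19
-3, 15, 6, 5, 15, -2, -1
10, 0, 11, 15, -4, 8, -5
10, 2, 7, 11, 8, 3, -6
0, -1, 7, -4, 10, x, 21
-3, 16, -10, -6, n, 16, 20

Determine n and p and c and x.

Row 6 has 0 − 1 + 7 − 4 + 10 + 21 = 33; the blank must be 35 − 33 = 2.
Row 7 has -3 + 16 − 10 − 6 + 16 + 20 = 33; the blank must be 35 − 33 = 2.
Column 5 has 4 + 15 − 4 + 8 + 10 + 2 = 35; the blank must be 35 − 35 = 0.
Row 2 has 7 + 8 − 1 + 2 + 0 + 19 = 35; the blank must be 35 − 35 = 0.

n = 2, p = 0, c = 0, x = 2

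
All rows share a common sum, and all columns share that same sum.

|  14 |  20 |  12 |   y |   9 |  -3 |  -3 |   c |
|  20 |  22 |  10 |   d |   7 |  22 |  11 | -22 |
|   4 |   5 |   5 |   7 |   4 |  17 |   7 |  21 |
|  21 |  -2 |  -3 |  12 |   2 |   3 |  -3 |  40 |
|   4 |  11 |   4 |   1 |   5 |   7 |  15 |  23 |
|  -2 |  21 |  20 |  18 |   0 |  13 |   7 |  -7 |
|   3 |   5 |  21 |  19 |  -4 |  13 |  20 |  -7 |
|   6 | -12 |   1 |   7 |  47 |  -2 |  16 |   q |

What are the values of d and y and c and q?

d = 0, y = 6, c = 15, q = 7

Rows 3 and 4 both sum to 70, so that's the common total.
The known cells in row 2 total 70, leaving 70 − 70 = 0 for the blank.
The known cells in column 4 total 64, leaving 70 − 64 = 6 for the blank.
The known cells in row 1 total 55, leaving 70 − 55 = 15 for the blank.
The known cells in row 8 total 63, leaving 70 − 63 = 7 for the blank.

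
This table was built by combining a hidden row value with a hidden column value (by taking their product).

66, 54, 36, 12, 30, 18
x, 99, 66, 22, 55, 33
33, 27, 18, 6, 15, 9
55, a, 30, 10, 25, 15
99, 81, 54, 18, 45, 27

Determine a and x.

a = 45, x = 121

Each row is a constant multiple of every other row — this is a multiplication table with the headers hidden.
Row 4 is 25/30 = 5/6 times row 1, so its entry in column 2 is 54 × 5/6 = 45.
Row 2 is 55/30 = 11/6 times row 1, so its entry in column 1 is 66 × 11/6 = 121.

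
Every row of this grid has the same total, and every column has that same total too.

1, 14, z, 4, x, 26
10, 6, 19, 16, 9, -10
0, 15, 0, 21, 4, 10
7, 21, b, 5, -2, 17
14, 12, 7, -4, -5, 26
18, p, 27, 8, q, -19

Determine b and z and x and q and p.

b = 2, z = -5, x = 10, q = 34, p = -18

Rows 2 and 3 both sum to 50, so that's the common total.
Column 2 has 14 + 6 + 15 + 21 + 12 = 68; the blank must be 50 − 68 = -18.
Row 6 has 18 − 18 + 27 + 8 − 19 = 16; the blank must be 50 − 16 = 34.
Column 5 has 9 + 4 − 2 − 5 + 34 = 40; the blank must be 50 − 40 = 10.
Row 1 has 1 + 14 + 4 + 10 + 26 = 55; the blank must be 50 − 55 = -5.
Row 4 has 7 + 21 + 5 − 2 + 17 = 48; the blank must be 50 − 48 = 2.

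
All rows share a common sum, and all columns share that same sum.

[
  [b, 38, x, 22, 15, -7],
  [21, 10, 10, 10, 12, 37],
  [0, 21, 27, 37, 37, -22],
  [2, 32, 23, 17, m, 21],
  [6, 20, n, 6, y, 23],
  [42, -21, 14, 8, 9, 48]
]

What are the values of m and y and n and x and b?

Rows 2 and 3 both sum to 100, so that's the common total.
Row 4: 2 + 32 + 23 + 17 + 21 = 95, so its missing entry is 100 − 95 = 5.
Column 5: 15 + 12 + 37 + 5 + 9 = 78, so its missing entry is 100 − 78 = 22.
Column 1: 21 + 0 + 2 + 6 + 42 = 71, so its missing entry is 100 − 71 = 29.
Row 5: 6 + 20 + 6 + 22 + 23 = 77, so its missing entry is 100 − 77 = 23.
Row 1: 29 + 38 + 22 + 15 − 7 = 97, so its missing entry is 100 − 97 = 3.

m = 5, y = 22, n = 23, x = 3, b = 29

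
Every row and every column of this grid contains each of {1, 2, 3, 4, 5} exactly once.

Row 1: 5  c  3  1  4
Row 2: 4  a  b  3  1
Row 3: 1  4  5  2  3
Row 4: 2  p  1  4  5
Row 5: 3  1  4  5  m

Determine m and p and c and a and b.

m = 2, p = 3, c = 2, a = 5, b = 2

For row 1, column 2: row 1 already has {1, 3, 4, 5}; that leaves 2.
At (row 5, col 5): row 5 already has {1, 3, 4, 5}, so the value is 2.
At (row 2, col 3): column 3 already has {1, 3, 4, 5}, so the value is 2.
At (row 4, col 2): row 4 already has {1, 2, 4, 5}, so the value is 3.
At (row 2, col 2): row 2 already has {1, 2, 3, 4}, so the value is 5.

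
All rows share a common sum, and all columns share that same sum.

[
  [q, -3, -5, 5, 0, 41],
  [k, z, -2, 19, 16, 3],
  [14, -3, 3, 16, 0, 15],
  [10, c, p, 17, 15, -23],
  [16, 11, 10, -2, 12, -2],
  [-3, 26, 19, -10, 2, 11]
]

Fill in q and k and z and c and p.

q = 7, k = 1, z = 8, c = 6, p = 20

Rows 3 and 5 both sum to 45, so that's the common total.
Row 1 has -3 − 5 + 5 + 0 + 41 = 38; the blank must be 45 − 38 = 7.
Column 1 has 7 + 14 + 10 + 16 − 3 = 44; the blank must be 45 − 44 = 1.
Row 2 has 1 − 2 + 19 + 16 + 3 = 37; the blank must be 45 − 37 = 8.
Column 2 has -3 + 8 − 3 + 11 + 26 = 39; the blank must be 45 − 39 = 6.
Row 4 has 10 + 6 + 17 + 15 − 23 = 25; the blank must be 45 − 25 = 20.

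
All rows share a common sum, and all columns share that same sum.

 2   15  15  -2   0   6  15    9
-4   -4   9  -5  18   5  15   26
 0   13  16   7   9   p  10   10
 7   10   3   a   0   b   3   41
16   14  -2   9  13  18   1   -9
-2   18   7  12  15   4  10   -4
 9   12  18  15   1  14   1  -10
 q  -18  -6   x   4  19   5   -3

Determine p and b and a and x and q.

p = -5, b = -1, a = -3, x = 27, q = 32

Rows 1 and 2 both sum to 60, so that's the common total.
Column 1: 2 − 4 + 0 + 7 + 16 − 2 + 9 = 28, so its missing entry is 60 − 28 = 32.
Row 8: 32 − 18 − 6 + 4 + 19 + 5 − 3 = 33, so its missing entry is 60 − 33 = 27.
Column 4: -2 − 5 + 7 + 9 + 12 + 15 + 27 = 63, so its missing entry is 60 − 63 = -3.
Row 3: 0 + 13 + 16 + 7 + 9 + 10 + 10 = 65, so its missing entry is 60 − 65 = -5.
Row 4: 7 + 10 + 3 − 3 + 0 + 3 + 41 = 61, so its missing entry is 60 − 61 = -1.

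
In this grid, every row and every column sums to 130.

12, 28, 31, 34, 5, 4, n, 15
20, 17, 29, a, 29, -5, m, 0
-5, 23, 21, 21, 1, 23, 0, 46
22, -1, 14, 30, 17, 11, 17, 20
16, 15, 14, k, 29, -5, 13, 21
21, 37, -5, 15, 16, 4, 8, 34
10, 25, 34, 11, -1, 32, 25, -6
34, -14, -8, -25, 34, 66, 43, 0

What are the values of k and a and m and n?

Row 1: 12 + 28 + 31 + 34 + 5 + 4 + 15 = 129, so its missing entry is 130 − 129 = 1.
Column 7: 1 + 0 + 17 + 13 + 8 + 25 + 43 = 107, so its missing entry is 130 − 107 = 23.
Row 2: 20 + 17 + 29 + 29 − 5 + 23 + 0 = 113, so its missing entry is 130 − 113 = 17.
Row 5: 16 + 15 + 14 + 29 − 5 + 13 + 21 = 103, so its missing entry is 130 − 103 = 27.

k = 27, a = 17, m = 23, n = 1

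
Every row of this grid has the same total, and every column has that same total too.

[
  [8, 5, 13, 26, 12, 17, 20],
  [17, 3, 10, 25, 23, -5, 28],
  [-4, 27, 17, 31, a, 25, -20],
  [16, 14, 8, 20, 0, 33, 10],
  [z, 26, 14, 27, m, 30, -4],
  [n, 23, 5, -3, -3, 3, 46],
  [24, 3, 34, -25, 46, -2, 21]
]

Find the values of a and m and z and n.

Rows 1 and 2 both sum to 101, so that's the common total.
Row 3 has -4 + 27 + 17 + 31 + 25 − 20 = 76; the blank must be 101 − 76 = 25.
Column 5 has 12 + 23 + 25 + 0 − 3 + 46 = 103; the blank must be 101 − 103 = -2.
Row 5 has 26 + 14 + 27 − 2 + 30 − 4 = 91; the blank must be 101 − 91 = 10.
Row 6 has 23 + 5 − 3 − 3 + 3 + 46 = 71; the blank must be 101 − 71 = 30.

a = 25, m = -2, z = 10, n = 30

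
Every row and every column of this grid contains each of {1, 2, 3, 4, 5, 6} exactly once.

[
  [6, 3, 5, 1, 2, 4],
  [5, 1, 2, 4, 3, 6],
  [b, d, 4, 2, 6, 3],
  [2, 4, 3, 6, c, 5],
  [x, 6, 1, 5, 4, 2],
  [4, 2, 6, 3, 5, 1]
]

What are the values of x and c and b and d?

x = 3, c = 1, b = 1, d = 5

At (row 3, col 2): column 2 already has {1, 2, 3, 4, 6}, so the value is 5.
At (row 5, col 1): row 5 already has {1, 2, 4, 5, 6}, so the value is 3.
For row 3, column 1: row 3 already has {2, 3, 4, 5, 6}; that leaves 1.
Cell (4,5): row 4 already has {2, 3, 4, 5, 6} → 1.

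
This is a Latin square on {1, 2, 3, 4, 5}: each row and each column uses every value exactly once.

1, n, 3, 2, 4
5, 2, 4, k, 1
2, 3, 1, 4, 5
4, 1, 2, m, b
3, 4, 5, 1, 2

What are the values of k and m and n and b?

At (row 1, col 2): row 1 already has {1, 2, 3, 4}, so the value is 5.
Cell (2,4): row 2 already has {1, 2, 4, 5} → 3.
At (row 4, col 4): column 4 already has {1, 2, 3, 4}, so the value is 5.
For row 4, column 5: row 4 already has {1, 2, 4, 5}; that leaves 3.

k = 3, m = 5, n = 5, b = 3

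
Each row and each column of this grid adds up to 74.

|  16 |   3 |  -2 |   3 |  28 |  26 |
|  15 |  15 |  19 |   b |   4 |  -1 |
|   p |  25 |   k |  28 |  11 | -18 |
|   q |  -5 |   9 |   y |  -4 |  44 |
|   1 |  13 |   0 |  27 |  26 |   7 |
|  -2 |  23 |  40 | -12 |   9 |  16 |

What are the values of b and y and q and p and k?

Column 3 has -2 + 19 + 9 + 0 + 40 = 66; the blank must be 74 − 66 = 8.
Row 3 has 25 + 8 + 28 + 11 − 18 = 54; the blank must be 74 − 54 = 20.
Column 1 has 16 + 15 + 20 + 1 − 2 = 50; the blank must be 74 − 50 = 24.
Row 4 has 24 − 5 + 9 − 4 + 44 = 68; the blank must be 74 − 68 = 6.
Row 2 has 15 + 15 + 19 + 4 − 1 = 52; the blank must be 74 − 52 = 22.

b = 22, y = 6, q = 24, p = 20, k = 8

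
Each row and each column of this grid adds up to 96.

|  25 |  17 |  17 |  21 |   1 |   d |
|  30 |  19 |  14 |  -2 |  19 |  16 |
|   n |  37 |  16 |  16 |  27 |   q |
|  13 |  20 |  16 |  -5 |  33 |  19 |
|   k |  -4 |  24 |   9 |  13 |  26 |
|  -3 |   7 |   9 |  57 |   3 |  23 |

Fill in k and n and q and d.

The known cells in row 5 total 68, leaving 96 − 68 = 28 for the blank.
The known cells in column 1 total 93, leaving 96 − 93 = 3 for the blank.
The known cells in row 3 total 99, leaving 96 − 99 = -3 for the blank.
The known cells in row 1 total 81, leaving 96 − 81 = 15 for the blank.

k = 28, n = 3, q = -3, d = 15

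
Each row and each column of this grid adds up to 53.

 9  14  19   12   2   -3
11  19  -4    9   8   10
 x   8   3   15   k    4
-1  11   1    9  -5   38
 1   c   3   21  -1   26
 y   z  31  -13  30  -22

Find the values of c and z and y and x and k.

c = 3, z = -2, y = 29, x = 4, k = 19

The known cells in column 5 total 34, leaving 53 − 34 = 19 for the blank.
The known cells in row 3 total 49, leaving 53 − 49 = 4 for the blank.
The known cells in column 1 total 24, leaving 53 − 24 = 29 for the blank.
The known cells in row 6 total 55, leaving 53 − 55 = -2 for the blank.
The known cells in row 5 total 50, leaving 53 − 50 = 3 for the blank.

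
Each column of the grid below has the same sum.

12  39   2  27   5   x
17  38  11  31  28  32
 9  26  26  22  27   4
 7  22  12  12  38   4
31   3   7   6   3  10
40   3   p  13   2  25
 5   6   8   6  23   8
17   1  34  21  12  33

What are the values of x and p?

x = 22, p = 38

Columns 4 and 5 both add up to 138, so every column sums to 138.
Column 6: 32 + 4 + 4 + 10 + 25 + 8 + 33 = 116, so the missing entry is 138 − 116 = 22.
Column 3: 2 + 11 + 26 + 12 + 7 + 8 + 34 = 100, so the missing entry is 138 − 100 = 38.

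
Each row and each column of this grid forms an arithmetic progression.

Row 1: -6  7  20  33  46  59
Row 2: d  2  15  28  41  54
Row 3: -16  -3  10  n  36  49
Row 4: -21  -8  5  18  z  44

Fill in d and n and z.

Along each row the entries change by 13 per step; down each column they change by -5.
Row 2: from 2 at column 2, stepping by 13 to column 1 gives -11.
Row 3: from -16 at column 1, stepping by 13 to column 4 gives 23.
Row 4: from -21 at column 1, stepping by 13 to column 5 gives 31.

d = -11, n = 23, z = 31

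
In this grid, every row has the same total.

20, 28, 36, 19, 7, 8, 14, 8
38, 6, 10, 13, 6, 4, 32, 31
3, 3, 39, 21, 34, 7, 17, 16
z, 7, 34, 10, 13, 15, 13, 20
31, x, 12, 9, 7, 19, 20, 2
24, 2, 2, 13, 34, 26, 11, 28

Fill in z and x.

z = 28, x = 40

Rows 1 and 3 both add up to 140, so every row sums to 140.
Row 4: 7 + 34 + 10 + 13 + 15 + 13 + 20 = 112, so the missing entry is 140 − 112 = 28.
Row 5: 31 + 12 + 9 + 7 + 19 + 20 + 2 = 100, so the missing entry is 140 − 100 = 40.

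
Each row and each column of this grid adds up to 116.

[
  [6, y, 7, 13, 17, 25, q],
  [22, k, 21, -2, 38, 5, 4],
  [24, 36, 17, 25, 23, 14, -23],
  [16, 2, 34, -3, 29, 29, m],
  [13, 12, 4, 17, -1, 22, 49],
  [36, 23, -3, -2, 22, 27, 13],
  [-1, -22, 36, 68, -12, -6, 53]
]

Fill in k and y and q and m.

k = 28, y = 37, q = 11, m = 9

Row 2: 22 + 21 − 2 + 38 + 5 + 4 = 88, so its missing entry is 116 − 88 = 28.
Column 2: 28 + 36 + 2 + 12 + 23 − 22 = 79, so its missing entry is 116 − 79 = 37.
Row 4: 16 + 2 + 34 − 3 + 29 + 29 = 107, so its missing entry is 116 − 107 = 9.
Row 1: 6 + 37 + 7 + 13 + 17 + 25 = 105, so its missing entry is 116 − 105 = 11.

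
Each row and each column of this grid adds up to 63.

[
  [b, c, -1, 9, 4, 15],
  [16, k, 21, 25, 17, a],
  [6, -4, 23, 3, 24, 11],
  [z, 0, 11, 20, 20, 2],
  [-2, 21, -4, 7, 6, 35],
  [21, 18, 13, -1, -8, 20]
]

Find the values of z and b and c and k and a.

The known cells in column 6 total 83, leaving 63 − 83 = -20 for the blank.
The known cells in row 2 total 59, leaving 63 − 59 = 4 for the blank.
The known cells in column 2 total 39, leaving 63 − 39 = 24 for the blank.
The known cells in row 1 total 51, leaving 63 − 51 = 12 for the blank.
The known cells in row 4 total 53, leaving 63 − 53 = 10 for the blank.

z = 10, b = 12, c = 24, k = 4, a = -20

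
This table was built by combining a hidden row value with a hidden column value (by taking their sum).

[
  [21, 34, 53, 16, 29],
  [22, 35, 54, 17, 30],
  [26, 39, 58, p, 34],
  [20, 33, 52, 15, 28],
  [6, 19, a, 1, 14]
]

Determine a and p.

The difference between any two rows is the same in every column — this is an addition table with the headers hidden.
Row 5 minus row 1 is 14 − 29 = -15, so its entry in column 3 is 53 + (-15) = 38.
Row 3 minus row 1 is 34 − 29 = 5, so its entry in column 4 is 16 + 5 = 21.

a = 38, p = 21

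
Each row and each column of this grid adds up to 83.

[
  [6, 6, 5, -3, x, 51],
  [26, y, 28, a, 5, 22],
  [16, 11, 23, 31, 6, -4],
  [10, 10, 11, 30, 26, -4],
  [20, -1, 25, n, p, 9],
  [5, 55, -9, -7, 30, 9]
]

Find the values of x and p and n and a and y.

Row 1: 6 + 6 + 5 − 3 + 51 = 65, so its missing entry is 83 − 65 = 18.
Column 5: 18 + 5 + 6 + 26 + 30 = 85, so its missing entry is 83 − 85 = -2.
Row 5: 20 − 1 + 25 − 2 + 9 = 51, so its missing entry is 83 − 51 = 32.
Column 2: 6 + 11 + 10 − 1 + 55 = 81, so its missing entry is 83 − 81 = 2.
Row 2: 26 + 2 + 28 + 5 + 22 = 83, so its missing entry is 83 − 83 = 0.

x = 18, p = -2, n = 32, a = 0, y = 2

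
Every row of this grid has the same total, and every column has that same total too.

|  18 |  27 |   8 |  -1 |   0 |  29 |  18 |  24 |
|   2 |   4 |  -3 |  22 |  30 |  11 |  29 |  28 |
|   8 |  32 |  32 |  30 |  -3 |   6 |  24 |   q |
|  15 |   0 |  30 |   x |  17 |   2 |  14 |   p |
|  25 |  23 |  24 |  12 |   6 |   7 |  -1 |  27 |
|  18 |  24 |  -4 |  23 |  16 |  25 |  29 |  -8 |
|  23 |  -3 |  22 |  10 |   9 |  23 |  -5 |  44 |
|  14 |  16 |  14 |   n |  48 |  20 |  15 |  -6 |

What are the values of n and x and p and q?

Rows 1 and 2 both sum to 123, so that's the common total.
Row 3 has 8 + 32 + 32 + 30 − 3 + 6 + 24 = 129; the blank must be 123 − 129 = -6.
Column 8 has 24 + 28 − 6 + 27 − 8 + 44 − 6 = 103; the blank must be 123 − 103 = 20.
Row 4 has 15 + 0 + 30 + 17 + 2 + 14 + 20 = 98; the blank must be 123 − 98 = 25.
Row 8 has 14 + 16 + 14 + 48 + 20 + 15 − 6 = 121; the blank must be 123 − 121 = 2.

n = 2, x = 25, p = 20, q = -6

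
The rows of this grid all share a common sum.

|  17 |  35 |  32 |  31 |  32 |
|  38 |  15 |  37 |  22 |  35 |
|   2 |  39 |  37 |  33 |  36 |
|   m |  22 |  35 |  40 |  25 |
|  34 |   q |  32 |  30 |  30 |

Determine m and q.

m = 25, q = 21

Rows 2 and 3 both add up to 147, so every row sums to 147.
Row 4: 22 + 35 + 40 + 25 = 122, so the missing entry is 147 − 122 = 25.
Row 5: 34 + 32 + 30 + 30 = 126, so the missing entry is 147 − 126 = 21.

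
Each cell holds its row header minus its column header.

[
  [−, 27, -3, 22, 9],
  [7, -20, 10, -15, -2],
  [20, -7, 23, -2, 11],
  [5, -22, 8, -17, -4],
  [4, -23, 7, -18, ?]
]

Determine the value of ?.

4 − 9 = -5.

-5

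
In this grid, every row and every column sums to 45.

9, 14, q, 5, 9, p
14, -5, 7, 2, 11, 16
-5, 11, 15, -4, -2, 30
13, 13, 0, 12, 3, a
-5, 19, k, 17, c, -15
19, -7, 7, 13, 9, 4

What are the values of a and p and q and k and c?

The known cells in column 5 total 30, leaving 45 − 30 = 15 for the blank.
The known cells in row 5 total 31, leaving 45 − 31 = 14 for the blank.
The known cells in column 3 total 43, leaving 45 − 43 = 2 for the blank.
The known cells in row 1 total 39, leaving 45 − 39 = 6 for the blank.
The known cells in row 4 total 41, leaving 45 − 41 = 4 for the blank.

a = 4, p = 6, q = 2, k = 14, c = 15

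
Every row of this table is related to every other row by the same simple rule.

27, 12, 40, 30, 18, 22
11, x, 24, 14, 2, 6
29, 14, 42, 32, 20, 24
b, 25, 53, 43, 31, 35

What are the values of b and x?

b = 40, x = -4

The difference between any two rows is the same in every column — this is an addition table with the headers hidden.
Row 4 minus row 1 is 43 − 30 = 13, so its entry in column 1 is 27 + 13 = 40.
Row 2 minus row 1 is 14 − 30 = -16, so its entry in column 2 is 12 + (-16) = -4.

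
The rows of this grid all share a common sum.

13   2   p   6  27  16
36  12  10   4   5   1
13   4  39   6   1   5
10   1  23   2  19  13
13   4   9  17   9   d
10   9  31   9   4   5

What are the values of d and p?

d = 16, p = 4

Rows 4 and 6 both add up to 68, so every row sums to 68.
Row 5: 13 + 4 + 9 + 17 + 9 = 52, so the missing entry is 68 − 52 = 16.
Row 1: 13 + 2 + 6 + 27 + 16 = 64, so the missing entry is 68 − 64 = 4.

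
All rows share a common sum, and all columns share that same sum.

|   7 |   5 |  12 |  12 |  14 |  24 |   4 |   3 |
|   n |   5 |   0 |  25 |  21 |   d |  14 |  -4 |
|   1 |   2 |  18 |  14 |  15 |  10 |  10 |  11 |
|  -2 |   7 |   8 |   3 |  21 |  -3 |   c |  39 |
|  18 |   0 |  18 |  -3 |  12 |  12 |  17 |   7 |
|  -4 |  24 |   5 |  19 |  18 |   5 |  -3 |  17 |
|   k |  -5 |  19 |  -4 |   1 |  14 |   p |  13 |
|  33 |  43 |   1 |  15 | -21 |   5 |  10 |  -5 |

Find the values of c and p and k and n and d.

c = 8, p = 21, k = 22, n = 6, d = 14

Rows 1 and 3 both sum to 81, so that's the common total.
The known cells in column 6 total 67, leaving 81 − 67 = 14 for the blank.
The known cells in row 2 total 75, leaving 81 − 75 = 6 for the blank.
The known cells in row 4 total 73, leaving 81 − 73 = 8 for the blank.
The known cells in column 1 total 59, leaving 81 − 59 = 22 for the blank.
The known cells in row 7 total 60, leaving 81 − 60 = 21 for the blank.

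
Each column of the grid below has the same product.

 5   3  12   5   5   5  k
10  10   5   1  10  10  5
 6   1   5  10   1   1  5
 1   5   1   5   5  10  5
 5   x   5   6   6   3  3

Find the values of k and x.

Columns 1 and 6 each multiply to 1500, so every column has product 1500.
Column 7: 5×5×5×3 = 375, so the missing entry is 1500 ÷ 375 = 4.
Column 2: 3×10×1×5 = 150, so the missing entry is 1500 ÷ 150 = 10.

k = 4, x = 10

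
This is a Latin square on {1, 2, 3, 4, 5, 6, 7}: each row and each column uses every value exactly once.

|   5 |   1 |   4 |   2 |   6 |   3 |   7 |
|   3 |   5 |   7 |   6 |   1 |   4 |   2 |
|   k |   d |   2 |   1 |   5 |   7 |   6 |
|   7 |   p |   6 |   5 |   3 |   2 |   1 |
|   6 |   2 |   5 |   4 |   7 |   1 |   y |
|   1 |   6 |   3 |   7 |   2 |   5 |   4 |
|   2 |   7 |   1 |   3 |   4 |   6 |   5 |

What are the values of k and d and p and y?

Cell (4,2): row 4 already has {1, 2, 3, 5, 6, 7} → 4.
Cell (5,7): row 5 already has {1, 2, 4, 5, 6, 7} → 3.
Cell (3,1): column 1 already has {1, 2, 3, 5, 6, 7} → 4.
For row 3, column 2: row 3 already has {1, 2, 4, 5, 6, 7}; that leaves 3.

k = 4, d = 3, p = 4, y = 3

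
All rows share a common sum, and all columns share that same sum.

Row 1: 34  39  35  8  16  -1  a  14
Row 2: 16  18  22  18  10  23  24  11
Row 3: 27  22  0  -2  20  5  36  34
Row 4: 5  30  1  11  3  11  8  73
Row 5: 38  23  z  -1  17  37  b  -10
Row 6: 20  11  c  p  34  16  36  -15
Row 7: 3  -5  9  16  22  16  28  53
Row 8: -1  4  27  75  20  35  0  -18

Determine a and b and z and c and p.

Rows 2 and 3 both sum to 142, so that's the common total.
Row 1 has 34 + 39 + 35 + 8 + 16 − 1 + 14 = 145; the blank must be 142 − 145 = -3.
Column 7 has -3 + 24 + 36 + 8 + 36 + 28 + 0 = 129; the blank must be 142 − 129 = 13.
Row 5 has 38 + 23 − 1 + 17 + 37 + 13 − 10 = 117; the blank must be 142 − 117 = 25.
Column 4 has 8 + 18 − 2 + 11 − 1 + 16 + 75 = 125; the blank must be 142 − 125 = 17.
Row 6 has 20 + 11 + 17 + 34 + 16 + 36 − 15 = 119; the blank must be 142 − 119 = 23.

a = -3, b = 13, z = 25, c = 23, p = 17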